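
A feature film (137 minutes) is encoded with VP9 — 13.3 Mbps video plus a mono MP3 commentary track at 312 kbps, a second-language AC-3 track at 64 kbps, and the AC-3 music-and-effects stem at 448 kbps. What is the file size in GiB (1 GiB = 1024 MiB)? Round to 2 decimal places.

137 min = 8220 s
Audio total: 312 + 64 + 448 = 824 kbps = 0.824 Mbps.
Total bitrate: 13.3 + 0.824 = 14.124 Mbps.
Stream data: 14.124 Mbps × 8220 s = 116099.3 Mb.
116,099 Mb = 14,512,410,000 bytes ÷ 1,073,741,824 = 13.52 GiB.

13.52 GiB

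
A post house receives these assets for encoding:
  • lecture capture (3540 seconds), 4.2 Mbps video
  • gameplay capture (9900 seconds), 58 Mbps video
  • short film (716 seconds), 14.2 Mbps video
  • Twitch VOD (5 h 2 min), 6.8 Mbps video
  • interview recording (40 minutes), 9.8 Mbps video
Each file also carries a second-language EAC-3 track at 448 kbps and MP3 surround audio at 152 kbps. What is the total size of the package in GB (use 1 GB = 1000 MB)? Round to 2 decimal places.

95.85 GB

Audio total: 448 + 152 = 600 kbps = 0.600 Mbps.
lecture capture: 4.800 Mbps × 3540 s = 16992.0 Mb
gameplay capture: 58.600 Mbps × 9900 s = 580140.0 Mb
short film: 14.800 Mbps × 716 s = 10596.8 Mb
Twitch VOD: 7.400 Mbps × 18120 s = 134088.0 Mb
interview recording: 10.400 Mbps × 2400 s = 24960.0 Mb
Total: 766776.8 Mb = 95847.1 MB.
= 95.85 GB.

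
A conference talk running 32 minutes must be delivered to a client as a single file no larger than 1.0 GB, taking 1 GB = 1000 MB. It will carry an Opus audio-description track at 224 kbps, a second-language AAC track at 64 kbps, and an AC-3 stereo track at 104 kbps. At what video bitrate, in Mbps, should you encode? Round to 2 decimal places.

3.77 Mbps

Budget: 1.0 GB = 8000.0 Mb.
32 min = 1920 s
Total bitrate budget: 8000.0 Mb / 1920 s = 4.167 Mbps.
Audio total: 224 + 64 + 104 = 392 kbps = 0.392 Mbps.
Video: 4.167 − 0.392 = 3.775 Mbps.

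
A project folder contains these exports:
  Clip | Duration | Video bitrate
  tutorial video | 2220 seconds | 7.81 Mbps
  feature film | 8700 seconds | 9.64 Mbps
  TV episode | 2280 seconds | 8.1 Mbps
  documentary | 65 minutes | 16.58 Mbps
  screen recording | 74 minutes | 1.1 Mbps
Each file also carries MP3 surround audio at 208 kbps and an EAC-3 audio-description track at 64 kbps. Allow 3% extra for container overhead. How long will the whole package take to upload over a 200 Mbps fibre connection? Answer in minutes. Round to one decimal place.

16.7 minutes

Audio total: 208 + 64 = 272 kbps = 0.272 Mbps.
tutorial video: 8.082 Mbps × 2220 s × 1.03 = 18480.3 Mb
feature film: 9.912 Mbps × 8700 s × 1.03 = 88821.4 Mb
TV episode: 8.372 Mbps × 2280 s × 1.03 = 19660.8 Mb
documentary: 16.852 Mbps × 3900 s × 1.03 = 67694.5 Mb
screen recording: 1.372 Mbps × 4440 s × 1.03 = 6274.4 Mb
Total: 200931.5 Mb = 25116.4 MB.
At 200 Mbps: 200931.5 / 200 = 1005 s ≈ 16.7 minutes.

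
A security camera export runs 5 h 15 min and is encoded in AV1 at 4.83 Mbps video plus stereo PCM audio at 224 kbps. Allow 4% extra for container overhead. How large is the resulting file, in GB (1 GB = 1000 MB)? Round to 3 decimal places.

12.418 GB

5 h 15 min = 315 min = 18900 s
Audio: 224 kbps = 0.224 Mbps.
Total bitrate: 4.83 + 0.224 = 5.054 Mbps.
Stream data: 5.054 Mbps × 18900 s = 95520.6 Mb.
With 4% container overhead: ×1.04.
99,341 Mb ÷ 8 = 12,418 MB → 12.42 GB.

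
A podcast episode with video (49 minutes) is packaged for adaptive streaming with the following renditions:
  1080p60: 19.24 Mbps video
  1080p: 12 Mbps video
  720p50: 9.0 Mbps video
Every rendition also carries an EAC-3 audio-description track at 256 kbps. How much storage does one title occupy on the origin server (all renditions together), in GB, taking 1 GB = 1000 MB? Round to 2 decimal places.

15.07 GB

49 min = 2940 s
Audio: 256 kbps = 0.256 Mbps.
Sum of rendition bitrates: (19.24+0.256) + (12+0.256) + (9.0+0.256) = 41.008 Mbps.
× 2940 s = 120,564 Mb = 15,070 MB = 15.07 GB.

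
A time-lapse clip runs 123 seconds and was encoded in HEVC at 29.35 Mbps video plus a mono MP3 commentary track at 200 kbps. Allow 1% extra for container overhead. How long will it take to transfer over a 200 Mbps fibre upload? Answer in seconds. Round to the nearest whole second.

Audio: 200 kbps = 0.200 Mbps.
Total bitrate: 29.550 Mbps.
File: 29.550 Mbps × 123 s = 3634.7 Mb.
With 1% container overhead: ×1.01. → 3671.0 Mb.
At 200 Mbps: 3671.0 / 200 = 18.4 s ≈ 18.4 seconds.

18 seconds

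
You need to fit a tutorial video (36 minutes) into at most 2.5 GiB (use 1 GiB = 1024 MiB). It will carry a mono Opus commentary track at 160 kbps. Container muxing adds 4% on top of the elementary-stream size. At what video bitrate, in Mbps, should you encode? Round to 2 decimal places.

Budget: 2.5 GiB = 21474.8 Mb.
Stream payload after overhead: 21474.8 / 1.04 = 20648.9 Mb.
36 min = 2160 s
Total bitrate budget: 20648.9 Mb / 2160 s = 9.560 Mbps.
Audio: 160 kbps = 0.160 Mbps.
Video: 9.560 − 0.160 = 9.400 Mbps.

9.40 Mbps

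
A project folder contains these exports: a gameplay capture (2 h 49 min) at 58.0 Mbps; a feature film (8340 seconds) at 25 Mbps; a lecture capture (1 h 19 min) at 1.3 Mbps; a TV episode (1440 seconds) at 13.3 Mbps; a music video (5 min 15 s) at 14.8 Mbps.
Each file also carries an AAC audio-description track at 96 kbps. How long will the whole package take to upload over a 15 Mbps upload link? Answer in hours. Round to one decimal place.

15.4 hours

Audio: 96 kbps = 0.096 Mbps.
gameplay capture: 58.096 Mbps × 10140 s = 589093.4 Mb
feature film: 25.096 Mbps × 8340 s = 209300.6 Mb
lecture capture: 1.396 Mbps × 4740 s = 6617.0 Mb
TV episode: 13.396 Mbps × 1440 s = 19290.2 Mb
music video: 14.896 Mbps × 315 s = 4692.2 Mb
Total: 828993.6 Mb = 103624.2 MB.
At 15 Mbps: 828993.6 / 15 = 55266 s ≈ 15.4 hours.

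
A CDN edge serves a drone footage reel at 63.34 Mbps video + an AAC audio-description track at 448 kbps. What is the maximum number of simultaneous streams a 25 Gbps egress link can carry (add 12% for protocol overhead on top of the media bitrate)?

349

Audio: 448 kbps = 0.448 Mbps.
Per-viewer media rate: 63.788 Mbps.
On the wire with 12% overhead: 71.443 Mbps.
25 Gbps = 25,000 Mbps; 25,000 / 71.443 = 349.93 → 349 viewers.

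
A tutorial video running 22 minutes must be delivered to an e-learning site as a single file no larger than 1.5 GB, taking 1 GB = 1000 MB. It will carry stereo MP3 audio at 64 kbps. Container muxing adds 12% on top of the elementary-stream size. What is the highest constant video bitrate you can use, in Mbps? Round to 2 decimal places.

8.05 Mbps

Budget: 1.5 GB = 12000.0 Mb.
Stream payload after overhead: 12000.0 / 1.12 = 10714.3 Mb.
22 min = 1320 s
Total bitrate budget: 10714.3 Mb / 1320 s = 8.117 Mbps.
Audio: 64 kbps = 0.064 Mbps.
Video: 8.117 − 0.064 = 8.053 Mbps.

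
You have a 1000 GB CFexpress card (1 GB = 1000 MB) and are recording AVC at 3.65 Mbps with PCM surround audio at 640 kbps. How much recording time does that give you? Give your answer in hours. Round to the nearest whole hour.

Audio: 640 kbps = 0.640 Mbps.
Total bitrate: 3.65 + 0.640 = 4.290 Mbps.
Capacity: 1000 GB = 8,000,000 Mb.
Recording time: 8,000,000 / 4.290 = 1,864,802 s ≈ 518 hours.

518 hours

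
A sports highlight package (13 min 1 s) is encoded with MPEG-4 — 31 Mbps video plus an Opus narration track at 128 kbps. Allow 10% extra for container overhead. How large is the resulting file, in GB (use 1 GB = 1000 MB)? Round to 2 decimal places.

3.34 GB

13 min 1 s = 781 s
Audio: 128 kbps = 0.128 Mbps.
Total bitrate: 31 + 0.128 = 31.128 Mbps.
Stream data: 31.128 Mbps × 781 s = 24311.0 Mb.
With 10% container overhead: ×1.10.
26,742 Mb ÷ 8 = 3,343 MB → 3.343 GB.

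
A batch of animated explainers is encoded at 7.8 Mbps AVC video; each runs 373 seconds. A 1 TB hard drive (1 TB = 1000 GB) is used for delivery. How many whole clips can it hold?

2749

Per item: 7.800 Mbps × 373 s = 2,909 Mb = 363.7 MB.
Capacity: 1 TB = 8,000,000 Mb; 2749.71 items → 2749 complete.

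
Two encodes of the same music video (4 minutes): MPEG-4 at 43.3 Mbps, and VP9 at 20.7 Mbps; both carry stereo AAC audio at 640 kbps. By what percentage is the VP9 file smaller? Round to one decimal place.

51.4%

4 min = 240 s
Audio: 640 kbps = 0.640 Mbps.
MPEG-4: 43.940 Mbps × 240 s = 10545.6 Mb = 1.228 GiB.
VP9: 21.340 Mbps × 240 s = 5121.6 Mb = 0.596 GiB.
Reduction: (1 − 0.596/1.228) × 100 = 51.43%.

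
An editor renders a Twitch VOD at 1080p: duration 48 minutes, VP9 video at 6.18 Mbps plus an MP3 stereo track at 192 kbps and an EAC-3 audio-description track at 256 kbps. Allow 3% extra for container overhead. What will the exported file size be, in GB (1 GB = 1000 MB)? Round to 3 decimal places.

48 min = 2880 s
Audio total: 192 + 256 = 448 kbps = 0.448 Mbps.
Total bitrate: 6.18 + 0.448 = 6.628 Mbps.
Stream data: 6.628 Mbps × 2880 s = 19088.6 Mb.
With 3% container overhead: ×1.03.
19,661 Mb ÷ 8 = 2,458 MB → 2.458 GB.

2.458 GB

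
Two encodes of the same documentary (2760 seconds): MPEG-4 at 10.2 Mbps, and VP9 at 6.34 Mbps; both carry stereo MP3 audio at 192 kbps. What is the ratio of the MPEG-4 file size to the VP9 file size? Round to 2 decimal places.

Audio: 192 kbps = 0.192 Mbps.
MPEG-4: 10.392 Mbps × 2760 s = 28681.9 Mb = 3.585 GB.
VP9: 6.532 Mbps × 2760 s = 18028.3 Mb = 2.254 GB.
Ratio: 3.585 / 2.254 = 1.591.

1.59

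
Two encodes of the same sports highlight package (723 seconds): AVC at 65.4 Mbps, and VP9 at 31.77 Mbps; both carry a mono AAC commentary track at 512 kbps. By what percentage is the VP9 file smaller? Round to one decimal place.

51.0%

Audio: 512 kbps = 0.512 Mbps.
AVC: 65.912 Mbps × 723 s = 47654.4 Mb = 5.548 GiB.
VP9: 32.282 Mbps × 723 s = 23339.9 Mb = 2.717 GiB.
Reduction: (1 − 2.717/5.548) × 100 = 51.02%.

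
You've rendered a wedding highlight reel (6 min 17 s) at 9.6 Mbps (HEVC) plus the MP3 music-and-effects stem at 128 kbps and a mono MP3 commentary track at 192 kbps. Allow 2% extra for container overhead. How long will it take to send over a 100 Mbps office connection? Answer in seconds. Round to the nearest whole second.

6 min 17 s = 377 s
Audio total: 128 + 192 = 320 kbps = 0.320 Mbps.
Total bitrate: 9.920 Mbps.
File: 9.920 Mbps × 377 s = 3739.8 Mb.
With 2% container overhead: ×1.02. → 3814.6 Mb.
At 100 Mbps: 3814.6 / 100 = 38.1 s ≈ 38.1 seconds.

38 seconds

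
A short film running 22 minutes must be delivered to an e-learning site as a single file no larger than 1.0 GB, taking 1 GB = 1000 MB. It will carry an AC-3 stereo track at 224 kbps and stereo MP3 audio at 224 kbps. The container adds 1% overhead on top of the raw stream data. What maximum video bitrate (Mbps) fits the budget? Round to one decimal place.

Budget: 1.0 GB = 8000.0 Mb.
Stream payload after overhead: 8000.0 / 1.01 = 7920.8 Mb.
22 min = 1320 s
Total bitrate budget: 7920.8 Mb / 1320 s = 6.001 Mbps.
Audio total: 224 + 224 = 448 kbps = 0.448 Mbps.
Video: 6.001 − 0.448 = 5.553 Mbps.

5.6 Mbps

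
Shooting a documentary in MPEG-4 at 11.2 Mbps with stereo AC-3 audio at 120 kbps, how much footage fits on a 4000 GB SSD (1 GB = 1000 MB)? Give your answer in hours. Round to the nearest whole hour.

Audio: 120 kbps = 0.120 Mbps.
Total bitrate: 11.2 + 0.120 = 11.320 Mbps.
Capacity: 4000 GB = 32,000,000 Mb.
Recording time: 32,000,000 / 11.320 = 2,826,855 s ≈ 785 hours.

785 hours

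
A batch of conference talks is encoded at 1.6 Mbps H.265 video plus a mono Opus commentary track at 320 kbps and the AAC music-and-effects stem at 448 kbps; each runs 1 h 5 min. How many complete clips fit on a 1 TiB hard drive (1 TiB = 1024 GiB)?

952

1 h 5 min = 65 min = 3900 s
Audio total: 320 + 448 = 768 kbps = 0.768 Mbps.
Total bitrate: 2.368 Mbps.
Per item: 2.368 Mbps × 3900 s = 9,235 Mb = 1,154 MB.
Capacity: 1 TiB = 8,796,093 Mb; 952.45 items → 952 complete.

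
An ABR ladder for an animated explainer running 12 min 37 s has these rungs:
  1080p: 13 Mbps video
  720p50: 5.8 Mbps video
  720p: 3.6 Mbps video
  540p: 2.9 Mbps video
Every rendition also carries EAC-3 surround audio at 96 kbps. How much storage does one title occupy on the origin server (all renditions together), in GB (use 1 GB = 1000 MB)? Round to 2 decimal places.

2.43 GB

12 min 37 s = 757 s
Audio: 96 kbps = 0.096 Mbps.
Sum of rendition bitrates: (13+0.096) + (5.8+0.096) + (3.6+0.096) + (2.9+0.096) = 25.684 Mbps.
× 757 s = 19,443 Mb = 2,430 MB = 2.430 GB.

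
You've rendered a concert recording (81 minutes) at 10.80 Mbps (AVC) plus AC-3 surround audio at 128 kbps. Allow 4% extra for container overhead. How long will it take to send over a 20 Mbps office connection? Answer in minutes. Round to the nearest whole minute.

81 min = 4860 s
Audio: 128 kbps = 0.128 Mbps.
Total bitrate: 10.928 Mbps.
File: 10.928 Mbps × 4860 s = 53110.1 Mb.
With 4% container overhead: ×1.04. → 55234.5 Mb.
At 20 Mbps: 55234.5 / 20 = 2761.7 s ≈ 46 minutes.

46 minutes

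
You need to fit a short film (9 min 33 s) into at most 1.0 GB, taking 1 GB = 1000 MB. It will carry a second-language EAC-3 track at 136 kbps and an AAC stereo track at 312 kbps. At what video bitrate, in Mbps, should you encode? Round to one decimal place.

Budget: 1.0 GB = 8000.0 Mb.
9 min 33 s = 573 s
Total bitrate budget: 8000.0 Mb / 573 s = 13.962 Mbps.
Audio total: 136 + 312 = 448 kbps = 0.448 Mbps.
Video: 13.962 − 0.448 = 13.514 Mbps.

13.5 Mbps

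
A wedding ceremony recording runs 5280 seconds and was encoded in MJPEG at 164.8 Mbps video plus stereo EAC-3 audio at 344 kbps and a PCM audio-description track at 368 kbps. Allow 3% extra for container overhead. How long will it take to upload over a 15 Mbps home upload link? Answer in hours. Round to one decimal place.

Audio total: 344 + 368 = 712 kbps = 0.712 Mbps.
Total bitrate: 165.512 Mbps.
File: 165.512 Mbps × 5280 s = 873903.4 Mb.
With 3% container overhead: ×1.03. → 900120.5 Mb.
At 15 Mbps: 900120.5 / 15 = 60008.0 s ≈ 16.7 hours.

16.7 hours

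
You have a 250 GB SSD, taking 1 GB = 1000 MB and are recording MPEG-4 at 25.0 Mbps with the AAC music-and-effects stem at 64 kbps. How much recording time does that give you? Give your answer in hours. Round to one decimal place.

Audio: 64 kbps = 0.064 Mbps.
Total bitrate: 25.0 + 0.064 = 25.064 Mbps.
Capacity: 250 GB = 2,000,000 Mb.
Recording time: 2,000,000 / 25.064 = 79,796 s ≈ 22.2 hours.

22.2 hours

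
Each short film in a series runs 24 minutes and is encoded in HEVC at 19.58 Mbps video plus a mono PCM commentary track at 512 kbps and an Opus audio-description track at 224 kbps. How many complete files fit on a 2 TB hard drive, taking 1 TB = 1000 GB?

24 min = 1440 s
Audio total: 512 + 224 = 736 kbps = 0.736 Mbps.
Total bitrate: 20.316 Mbps.
Per item: 20.316 Mbps × 1440 s = 29,255 Mb = 3,657 MB.
Capacity: 2 TB = 16,000,000 Mb; 546.91 items → 546 complete.

546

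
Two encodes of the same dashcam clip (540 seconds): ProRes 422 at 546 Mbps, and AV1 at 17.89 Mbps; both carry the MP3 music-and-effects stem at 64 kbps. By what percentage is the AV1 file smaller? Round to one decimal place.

Audio: 64 kbps = 0.064 Mbps.
ProRes 422: 546.064 Mbps × 540 s = 294874.6 Mb = 36.859 GB.
AV1: 17.954 Mbps × 540 s = 9695.2 Mb = 1.212 GB.
Reduction: (1 − 1.212/36.859) × 100 = 96.71%.

96.7%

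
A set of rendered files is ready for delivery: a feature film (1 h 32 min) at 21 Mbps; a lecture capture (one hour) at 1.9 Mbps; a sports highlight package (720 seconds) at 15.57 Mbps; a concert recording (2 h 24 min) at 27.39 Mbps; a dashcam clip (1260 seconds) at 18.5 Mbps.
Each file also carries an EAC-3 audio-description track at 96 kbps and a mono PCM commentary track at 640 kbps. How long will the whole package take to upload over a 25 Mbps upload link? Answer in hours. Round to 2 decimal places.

4.54 hours

Audio total: 96 + 640 = 736 kbps = 0.736 Mbps.
feature film: 21.736 Mbps × 5520 s = 119982.7 Mb
lecture capture: 2.636 Mbps × 3600 s = 9489.6 Mb
sports highlight package: 16.306 Mbps × 720 s = 11740.3 Mb
concert recording: 28.126 Mbps × 8640 s = 243008.6 Mb
dashcam clip: 19.236 Mbps × 1260 s = 24237.4 Mb
Total: 408458.6 Mb = 51057.3 MB.
At 25 Mbps: 408458.6 / 25 = 16338 s ≈ 4.54 hours.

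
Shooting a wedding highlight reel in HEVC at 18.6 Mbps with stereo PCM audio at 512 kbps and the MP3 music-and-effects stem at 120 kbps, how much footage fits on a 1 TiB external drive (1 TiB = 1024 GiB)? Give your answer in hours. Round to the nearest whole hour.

127 hours

Audio total: 512 + 120 = 632 kbps = 0.632 Mbps.
Total bitrate: 18.6 + 0.632 = 19.232 Mbps.
Capacity: 1 TiB = 8,796,093 Mb.
Recording time: 8,796,093 / 19.232 = 457,368 s ≈ 127 hours.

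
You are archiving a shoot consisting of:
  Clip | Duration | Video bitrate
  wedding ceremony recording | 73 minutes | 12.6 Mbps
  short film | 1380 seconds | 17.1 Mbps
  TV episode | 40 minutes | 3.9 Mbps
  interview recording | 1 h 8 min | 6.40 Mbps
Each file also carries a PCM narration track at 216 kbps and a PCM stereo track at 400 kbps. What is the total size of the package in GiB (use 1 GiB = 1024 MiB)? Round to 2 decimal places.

14.18 GiB

Audio total: 216 + 400 = 616 kbps = 0.616 Mbps.
wedding ceremony recording: 13.216 Mbps × 4380 s = 57886.1 Mb
short film: 17.716 Mbps × 1380 s = 24448.1 Mb
TV episode: 4.516 Mbps × 2400 s = 10838.4 Mb
interview recording: 7.016 Mbps × 4080 s = 28625.3 Mb
Total: 121797.8 Mb = 15224.7 MB.
= 14.18 GiB.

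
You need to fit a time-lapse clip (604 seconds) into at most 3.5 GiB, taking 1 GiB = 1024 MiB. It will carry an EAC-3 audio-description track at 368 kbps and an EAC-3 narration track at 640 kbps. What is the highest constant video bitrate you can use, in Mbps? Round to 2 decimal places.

Budget: 3.5 GiB = 30064.8 Mb.
Total bitrate budget: 30064.8 Mb / 604 s = 49.776 Mbps.
Audio total: 368 + 640 = 1008 kbps = 1.008 Mbps.
Video: 49.776 − 1.008 = 48.768 Mbps.

48.77 Mbps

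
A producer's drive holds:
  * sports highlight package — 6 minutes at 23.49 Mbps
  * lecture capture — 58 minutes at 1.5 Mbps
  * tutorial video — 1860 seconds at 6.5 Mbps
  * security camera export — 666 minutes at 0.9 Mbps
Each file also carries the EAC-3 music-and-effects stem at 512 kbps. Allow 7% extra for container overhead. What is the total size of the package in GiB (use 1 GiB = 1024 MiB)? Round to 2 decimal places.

10.60 GiB

Audio: 512 kbps = 0.512 Mbps.
sports highlight package: 24.002 Mbps × 360 s × 1.07 = 9245.6 Mb
lecture capture: 2.012 Mbps × 3480 s × 1.07 = 7491.9 Mb
tutorial video: 7.012 Mbps × 1860 s × 1.07 = 13955.3 Mb
security camera export: 1.412 Mbps × 39960 s × 1.07 = 60373.2 Mb
Total: 91065.9 Mb = 11383.2 MB.
= 10.60 GiB.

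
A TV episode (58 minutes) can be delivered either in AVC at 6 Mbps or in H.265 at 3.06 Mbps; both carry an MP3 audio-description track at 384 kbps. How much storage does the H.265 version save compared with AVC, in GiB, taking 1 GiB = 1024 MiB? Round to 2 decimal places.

58 min = 3480 s
Audio: 384 kbps = 0.384 Mbps.
AVC: 6.384 Mbps × 3480 s = 22216.3 Mb = 2.586 GiB.
H.265: 3.444 Mbps × 3480 s = 11985.1 Mb = 1.395 GiB.
Saving: 2.586 − 1.395 = 1.191 GiB.

1.19 GiB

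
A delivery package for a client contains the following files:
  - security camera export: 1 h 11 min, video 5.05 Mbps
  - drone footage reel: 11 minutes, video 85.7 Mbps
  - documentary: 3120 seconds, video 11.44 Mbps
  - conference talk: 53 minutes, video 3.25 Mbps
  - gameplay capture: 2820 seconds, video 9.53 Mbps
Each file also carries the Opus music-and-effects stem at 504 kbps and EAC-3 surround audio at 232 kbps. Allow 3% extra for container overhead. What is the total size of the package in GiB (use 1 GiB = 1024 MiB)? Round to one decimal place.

Audio total: 504 + 232 = 736 kbps = 0.736 Mbps.
security camera export: 5.786 Mbps × 4260 s × 1.03 = 25387.8 Mb
drone footage reel: 86.436 Mbps × 660 s × 1.03 = 58759.2 Mb
documentary: 12.176 Mbps × 3120 s × 1.03 = 39128.8 Mb
conference talk: 3.986 Mbps × 3180 s × 1.03 = 13055.7 Mb
gameplay capture: 10.266 Mbps × 2820 s × 1.03 = 29818.6 Mb
Total: 166150.2 Mb = 20768.8 MB.
= 19.34 GiB.

19.3 GiB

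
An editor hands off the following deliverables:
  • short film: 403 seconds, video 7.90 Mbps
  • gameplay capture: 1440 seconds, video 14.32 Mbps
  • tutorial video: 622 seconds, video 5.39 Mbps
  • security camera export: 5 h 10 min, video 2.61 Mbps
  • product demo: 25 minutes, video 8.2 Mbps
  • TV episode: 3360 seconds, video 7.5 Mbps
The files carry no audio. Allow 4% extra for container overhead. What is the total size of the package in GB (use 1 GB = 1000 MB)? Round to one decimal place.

short film: 7.900 Mbps × 403 s × 1.04 = 3311.0 Mb
gameplay capture: 14.320 Mbps × 1440 s × 1.04 = 21445.6 Mb
tutorial video: 5.390 Mbps × 622 s × 1.04 = 3486.7 Mb
security camera export: 2.610 Mbps × 18600 s × 1.04 = 50487.8 Mb
product demo: 8.200 Mbps × 1500 s × 1.04 = 12792.0 Mb
TV episode: 7.500 Mbps × 3360 s × 1.04 = 26208.0 Mb
Total: 117731.2 Mb = 14716.4 MB.
= 14.72 GB.

14.7 GB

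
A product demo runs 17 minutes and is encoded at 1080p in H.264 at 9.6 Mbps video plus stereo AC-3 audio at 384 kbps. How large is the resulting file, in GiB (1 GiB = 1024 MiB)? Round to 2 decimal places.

17 min = 1020 s
Audio: 384 kbps = 0.384 Mbps.
Total bitrate: 9.6 + 0.384 = 9.984 Mbps.
Stream data: 9.984 Mbps × 1020 s = 10183.7 Mb.
10,184 Mb = 1,272,960,000 bytes ÷ 1,073,741,824 = 1.186 GiB.

1.19 GiB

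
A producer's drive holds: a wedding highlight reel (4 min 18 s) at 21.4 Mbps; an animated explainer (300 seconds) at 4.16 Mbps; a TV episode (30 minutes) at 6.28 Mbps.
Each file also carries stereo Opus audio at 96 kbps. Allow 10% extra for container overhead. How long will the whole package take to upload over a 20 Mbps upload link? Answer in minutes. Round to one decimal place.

Audio: 96 kbps = 0.096 Mbps.
wedding highlight reel: 21.496 Mbps × 258 s × 1.10 = 6100.6 Mb
animated explainer: 4.256 Mbps × 300 s × 1.10 = 1404.5 Mb
TV episode: 6.376 Mbps × 1800 s × 1.10 = 12624.5 Mb
Total: 20129.5 Mb = 2516.2 MB.
At 20 Mbps: 20129.5 / 20 = 1006 s ≈ 16.8 minutes.

16.8 minutes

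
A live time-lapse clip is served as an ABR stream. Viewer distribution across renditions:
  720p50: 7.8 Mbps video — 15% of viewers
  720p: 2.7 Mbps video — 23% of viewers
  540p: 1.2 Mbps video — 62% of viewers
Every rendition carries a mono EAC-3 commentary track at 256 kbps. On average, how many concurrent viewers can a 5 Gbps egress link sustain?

Audio: 256 kbps = 0.256 Mbps.
Average per-viewer bitrate: 0.15×8.056 + 0.23×2.956 + 0.62×1.456 = 2.791 Mbps.
5 Gbps = 5,000 Mbps; 5,000 / 2.791 = 1791.47 → 1791.

1791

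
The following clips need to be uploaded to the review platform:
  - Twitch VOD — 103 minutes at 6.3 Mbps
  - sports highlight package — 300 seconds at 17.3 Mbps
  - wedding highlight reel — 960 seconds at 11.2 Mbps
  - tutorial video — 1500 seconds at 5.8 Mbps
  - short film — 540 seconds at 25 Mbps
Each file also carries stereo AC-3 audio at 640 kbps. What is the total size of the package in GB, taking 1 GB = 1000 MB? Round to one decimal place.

Audio: 640 kbps = 0.640 Mbps.
Twitch VOD: 6.940 Mbps × 6180 s = 42889.2 Mb
sports highlight package: 17.940 Mbps × 300 s = 5382.0 Mb
wedding highlight reel: 11.840 Mbps × 960 s = 11366.4 Mb
tutorial video: 6.440 Mbps × 1500 s = 9660.0 Mb
short film: 25.640 Mbps × 540 s = 13845.6 Mb
Total: 83143.2 Mb = 10392.9 MB.
= 10.39 GB.

10.4 GB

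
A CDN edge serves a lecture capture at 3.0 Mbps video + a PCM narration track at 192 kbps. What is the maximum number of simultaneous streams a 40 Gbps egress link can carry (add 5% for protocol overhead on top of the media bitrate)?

Audio: 192 kbps = 0.192 Mbps.
Per-viewer media rate: 3.192 Mbps.
On the wire with 5% overhead: 3.352 Mbps.
40 Gbps = 40,000 Mbps; 40,000 / 3.352 = 11934.60 → 11934 viewers.

11934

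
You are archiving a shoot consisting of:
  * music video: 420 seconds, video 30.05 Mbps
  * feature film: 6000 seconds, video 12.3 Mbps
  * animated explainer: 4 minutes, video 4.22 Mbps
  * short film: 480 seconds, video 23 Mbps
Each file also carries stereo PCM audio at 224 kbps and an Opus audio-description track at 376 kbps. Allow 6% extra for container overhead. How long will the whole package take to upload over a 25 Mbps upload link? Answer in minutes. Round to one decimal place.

Audio total: 224 + 376 = 600 kbps = 0.600 Mbps.
music video: 30.650 Mbps × 420 s × 1.06 = 13645.4 Mb
feature film: 12.900 Mbps × 6000 s × 1.06 = 82044.0 Mb
animated explainer: 4.820 Mbps × 240 s × 1.06 = 1226.2 Mb
short film: 23.600 Mbps × 480 s × 1.06 = 12007.7 Mb
Total: 108923.3 Mb = 13615.4 MB.
At 25 Mbps: 108923.3 / 25 = 4357 s ≈ 72.6 minutes.

72.6 minutes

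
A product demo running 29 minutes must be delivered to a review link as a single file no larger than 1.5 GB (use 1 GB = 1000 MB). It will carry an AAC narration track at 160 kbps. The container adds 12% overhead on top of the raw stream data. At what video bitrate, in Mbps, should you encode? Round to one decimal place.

6.0 Mbps

Budget: 1.5 GB = 12000.0 Mb.
Stream payload after overhead: 12000.0 / 1.12 = 10714.3 Mb.
29 min = 1740 s
Total bitrate budget: 10714.3 Mb / 1740 s = 6.158 Mbps.
Audio: 160 kbps = 0.160 Mbps.
Video: 6.158 − 0.160 = 5.998 Mbps.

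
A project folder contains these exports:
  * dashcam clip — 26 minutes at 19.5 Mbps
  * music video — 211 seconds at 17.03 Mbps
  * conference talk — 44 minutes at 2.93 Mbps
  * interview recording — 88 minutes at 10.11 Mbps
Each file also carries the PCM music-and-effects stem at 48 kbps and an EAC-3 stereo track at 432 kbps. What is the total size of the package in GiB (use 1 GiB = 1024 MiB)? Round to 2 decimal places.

11.62 GiB

Audio total: 48 + 432 = 480 kbps = 0.480 Mbps.
dashcam clip: 19.980 Mbps × 1560 s = 31168.8 Mb
music video: 17.510 Mbps × 211 s = 3694.6 Mb
conference talk: 3.410 Mbps × 2640 s = 9002.4 Mb
interview recording: 10.590 Mbps × 5280 s = 55915.2 Mb
Total: 99781.0 Mb = 12472.6 MB.
= 11.62 GiB.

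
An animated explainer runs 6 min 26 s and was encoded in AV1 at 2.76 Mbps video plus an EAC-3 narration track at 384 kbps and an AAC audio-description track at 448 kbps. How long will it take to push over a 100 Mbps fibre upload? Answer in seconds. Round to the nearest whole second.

14 seconds

6 min 26 s = 386 s
Audio total: 384 + 448 = 832 kbps = 0.832 Mbps.
Total bitrate: 3.592 Mbps.
File: 3.592 Mbps × 386 s = 1386.5 Mb.
At 100 Mbps: 1386.5 / 100 = 13.9 s ≈ 13.9 seconds.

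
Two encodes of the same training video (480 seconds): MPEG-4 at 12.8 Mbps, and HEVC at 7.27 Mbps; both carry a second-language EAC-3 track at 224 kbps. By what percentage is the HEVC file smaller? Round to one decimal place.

42.5%

Audio: 224 kbps = 0.224 Mbps.
MPEG-4: 13.024 Mbps × 480 s = 6251.5 Mb = 0.781 GB.
HEVC: 7.494 Mbps × 480 s = 3597.1 Mb = 0.450 GB.
Reduction: (1 − 0.450/0.781) × 100 = 42.46%.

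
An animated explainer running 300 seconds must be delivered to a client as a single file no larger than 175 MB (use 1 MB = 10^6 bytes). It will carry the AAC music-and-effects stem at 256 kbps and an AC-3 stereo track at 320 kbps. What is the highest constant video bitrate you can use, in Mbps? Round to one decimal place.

Budget: 175 MB = 1400.0 Mb.
Total bitrate budget: 1400.0 Mb / 300 s = 4.667 Mbps.
Audio total: 256 + 320 = 576 kbps = 0.576 Mbps.
Video: 4.667 − 0.576 = 4.091 Mbps.

4.1 Mbps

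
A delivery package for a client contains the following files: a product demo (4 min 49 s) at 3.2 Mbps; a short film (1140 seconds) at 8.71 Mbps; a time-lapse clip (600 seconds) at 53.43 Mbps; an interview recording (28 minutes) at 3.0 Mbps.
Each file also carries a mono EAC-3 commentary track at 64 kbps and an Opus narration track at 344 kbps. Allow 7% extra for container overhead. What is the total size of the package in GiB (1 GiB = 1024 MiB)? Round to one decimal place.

Audio total: 64 + 344 = 408 kbps = 0.408 Mbps.
product demo: 3.608 Mbps × 289 s × 1.07 = 1115.7 Mb
short film: 9.118 Mbps × 1140 s × 1.07 = 11122.1 Mb
time-lapse clip: 53.838 Mbps × 600 s × 1.07 = 34564.0 Mb
interview recording: 3.408 Mbps × 1680 s × 1.07 = 6126.2 Mb
Total: 52928.1 Mb = 6616.0 MB.
= 6.162 GiB.

6.2 GiB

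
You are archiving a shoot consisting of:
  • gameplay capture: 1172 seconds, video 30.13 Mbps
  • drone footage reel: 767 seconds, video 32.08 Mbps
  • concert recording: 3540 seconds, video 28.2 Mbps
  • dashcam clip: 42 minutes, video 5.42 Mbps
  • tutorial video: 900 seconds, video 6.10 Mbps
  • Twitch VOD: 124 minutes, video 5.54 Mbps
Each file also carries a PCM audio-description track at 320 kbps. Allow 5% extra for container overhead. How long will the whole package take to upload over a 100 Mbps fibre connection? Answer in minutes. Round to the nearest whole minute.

39 minutes

Audio: 320 kbps = 0.320 Mbps.
gameplay capture: 30.450 Mbps × 1172 s × 1.05 = 37471.8 Mb
drone footage reel: 32.400 Mbps × 767 s × 1.05 = 26093.3 Mb
concert recording: 28.520 Mbps × 3540 s × 1.05 = 106008.8 Mb
dashcam clip: 5.740 Mbps × 2520 s × 1.05 = 15188.0 Mb
tutorial video: 6.420 Mbps × 900 s × 1.05 = 6066.9 Mb
Twitch VOD: 5.860 Mbps × 7440 s × 1.05 = 45778.3 Mb
Total: 236607.2 Mb = 29575.9 MB.
At 100 Mbps: 236607.2 / 100 = 2366 s ≈ 39.4 minutes.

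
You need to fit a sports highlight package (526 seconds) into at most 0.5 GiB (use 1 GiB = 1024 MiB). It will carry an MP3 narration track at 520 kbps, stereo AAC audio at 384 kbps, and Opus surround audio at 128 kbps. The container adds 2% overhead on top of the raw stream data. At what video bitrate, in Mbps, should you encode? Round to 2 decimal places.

6.97 Mbps

Budget: 0.5 GiB = 4295.0 Mb.
Stream payload after overhead: 4295.0 / 1.02 = 4210.8 Mb.
Total bitrate budget: 4210.8 Mb / 526 s = 8.005 Mbps.
Audio total: 520 + 384 + 128 = 1032 kbps = 1.032 Mbps.
Video: 8.005 − 1.032 = 6.973 Mbps.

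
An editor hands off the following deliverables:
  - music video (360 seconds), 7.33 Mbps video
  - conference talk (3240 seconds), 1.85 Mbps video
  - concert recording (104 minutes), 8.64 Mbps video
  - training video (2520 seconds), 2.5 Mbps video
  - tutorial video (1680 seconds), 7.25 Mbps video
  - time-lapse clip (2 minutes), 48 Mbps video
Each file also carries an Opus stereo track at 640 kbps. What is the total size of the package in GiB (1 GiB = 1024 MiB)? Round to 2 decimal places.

11.16 GiB

Audio: 640 kbps = 0.640 Mbps.
music video: 7.970 Mbps × 360 s = 2869.2 Mb
conference talk: 2.490 Mbps × 3240 s = 8067.6 Mb
concert recording: 9.280 Mbps × 6240 s = 57907.2 Mb
training video: 3.140 Mbps × 2520 s = 7912.8 Mb
tutorial video: 7.890 Mbps × 1680 s = 13255.2 Mb
time-lapse clip: 48.640 Mbps × 120 s = 5836.8 Mb
Total: 95848.8 Mb = 11981.1 MB.
= 11.16 GiB.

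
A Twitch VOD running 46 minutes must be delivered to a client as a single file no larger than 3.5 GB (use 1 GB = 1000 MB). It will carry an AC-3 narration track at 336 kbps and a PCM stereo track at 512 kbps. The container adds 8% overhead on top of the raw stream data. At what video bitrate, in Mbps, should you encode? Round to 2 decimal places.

8.55 Mbps

Budget: 3.5 GB = 28000.0 Mb.
Stream payload after overhead: 28000.0 / 1.08 = 25925.9 Mb.
46 min = 2760 s
Total bitrate budget: 25925.9 Mb / 2760 s = 9.393 Mbps.
Audio total: 336 + 512 = 848 kbps = 0.848 Mbps.
Video: 9.393 − 0.848 = 8.545 Mbps.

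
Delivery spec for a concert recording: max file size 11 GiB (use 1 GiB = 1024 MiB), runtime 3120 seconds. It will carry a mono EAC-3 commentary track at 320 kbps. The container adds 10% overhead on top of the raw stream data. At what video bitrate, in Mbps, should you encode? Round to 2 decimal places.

27.21 Mbps

Budget: 11 GiB = 94489.3 Mb.
Stream payload after overhead: 94489.3 / 1.10 = 85899.3 Mb.
Total bitrate budget: 85899.3 Mb / 3120 s = 27.532 Mbps.
Audio: 320 kbps = 0.320 Mbps.
Video: 27.532 − 0.320 = 27.212 Mbps.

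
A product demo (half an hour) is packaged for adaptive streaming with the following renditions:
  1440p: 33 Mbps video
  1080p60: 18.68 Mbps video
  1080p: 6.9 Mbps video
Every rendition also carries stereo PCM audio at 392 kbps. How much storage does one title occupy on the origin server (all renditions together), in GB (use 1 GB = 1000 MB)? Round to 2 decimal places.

13.45 GB

30 min = 1800 s
Audio: 392 kbps = 0.392 Mbps.
Sum of rendition bitrates: (33+0.392) + (18.68+0.392) + (6.9+0.392) = 59.756 Mbps.
× 1800 s = 107,561 Mb = 13,445 MB = 13.45 GB.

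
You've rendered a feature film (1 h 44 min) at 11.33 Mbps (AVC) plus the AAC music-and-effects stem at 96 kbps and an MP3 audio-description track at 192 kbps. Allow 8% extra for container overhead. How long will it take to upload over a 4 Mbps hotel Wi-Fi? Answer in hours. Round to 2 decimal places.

1 h 44 min = 104 min = 6240 s
Audio total: 96 + 192 = 288 kbps = 0.288 Mbps.
Total bitrate: 11.618 Mbps.
File: 11.618 Mbps × 6240 s = 72496.3 Mb.
With 8% container overhead: ×1.08. → 78296.0 Mb.
At 4 Mbps: 78296.0 / 4 = 19574.0 s ≈ 5.44 hours.

5.44 hours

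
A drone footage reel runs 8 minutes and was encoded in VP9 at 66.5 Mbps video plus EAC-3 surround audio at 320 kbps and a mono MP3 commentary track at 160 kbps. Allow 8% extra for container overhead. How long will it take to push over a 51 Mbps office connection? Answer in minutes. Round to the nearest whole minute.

8 min = 480 s
Audio total: 320 + 160 = 480 kbps = 0.480 Mbps.
Total bitrate: 66.980 Mbps.
File: 66.980 Mbps × 480 s = 32150.4 Mb.
With 8% container overhead: ×1.08. → 34722.4 Mb.
At 51 Mbps: 34722.4 / 51 = 680.8 s ≈ 11.3 minutes.

11 minutes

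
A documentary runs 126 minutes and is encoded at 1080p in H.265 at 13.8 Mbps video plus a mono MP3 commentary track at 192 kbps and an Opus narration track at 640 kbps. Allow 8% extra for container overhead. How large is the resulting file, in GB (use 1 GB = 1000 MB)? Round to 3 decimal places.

126 min = 7560 s
Audio total: 192 + 640 = 832 kbps = 0.832 Mbps.
Total bitrate: 13.8 + 0.832 = 14.632 Mbps.
Stream data: 14.632 Mbps × 7560 s = 110617.9 Mb.
With 8% container overhead: ×1.08.
119,467 Mb ÷ 8 = 14,933 MB → 14.93 GB.

14.933 GB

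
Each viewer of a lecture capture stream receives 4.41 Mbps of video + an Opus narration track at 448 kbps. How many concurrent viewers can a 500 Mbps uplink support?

Audio: 448 kbps = 0.448 Mbps.
Per-viewer media rate: 4.858 Mbps.
500 Mbps = 500.0 Mbps; 500.0 / 4.858 = 102.92 → 102 viewers.

102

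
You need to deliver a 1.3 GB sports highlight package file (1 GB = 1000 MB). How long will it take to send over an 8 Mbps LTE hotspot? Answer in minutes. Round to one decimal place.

File: 1.3 GB = 10400.0 Mb.
At 8 Mbps: 10400.0 / 8 = 1300.0 s ≈ 21.7 minutes.

21.7 minutes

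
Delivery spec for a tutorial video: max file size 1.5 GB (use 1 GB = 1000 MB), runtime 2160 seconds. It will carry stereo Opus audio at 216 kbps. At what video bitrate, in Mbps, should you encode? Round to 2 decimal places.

5.34 Mbps

Budget: 1.5 GB = 12000.0 Mb.
Total bitrate budget: 12000.0 Mb / 2160 s = 5.556 Mbps.
Audio: 216 kbps = 0.216 Mbps.
Video: 5.556 − 0.216 = 5.340 Mbps.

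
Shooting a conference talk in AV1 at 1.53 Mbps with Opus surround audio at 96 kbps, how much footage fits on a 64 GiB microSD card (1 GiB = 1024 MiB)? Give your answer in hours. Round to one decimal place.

Audio: 96 kbps = 0.096 Mbps.
Total bitrate: 1.53 + 0.096 = 1.626 Mbps.
Capacity: 64 GiB = 549,756 Mb.
Recording time: 549,756 / 1.626 = 338,103 s ≈ 93.9 hours.

93.9 hours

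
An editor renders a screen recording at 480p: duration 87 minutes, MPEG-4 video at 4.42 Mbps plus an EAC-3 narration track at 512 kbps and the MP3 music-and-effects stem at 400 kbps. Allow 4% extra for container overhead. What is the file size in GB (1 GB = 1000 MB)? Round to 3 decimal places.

87 min = 5220 s
Audio total: 512 + 400 = 912 kbps = 0.912 Mbps.
Total bitrate: 4.42 + 0.912 = 5.332 Mbps.
Stream data: 5.332 Mbps × 5220 s = 27833.0 Mb.
With 4% container overhead: ×1.04.
28,946 Mb ÷ 8 = 3,618 MB → 3.618 GB.

3.618 GB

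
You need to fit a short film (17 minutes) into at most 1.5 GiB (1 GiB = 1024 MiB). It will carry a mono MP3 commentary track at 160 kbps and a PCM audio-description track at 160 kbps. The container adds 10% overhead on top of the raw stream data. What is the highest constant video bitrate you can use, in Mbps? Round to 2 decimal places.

Budget: 1.5 GiB = 12884.9 Mb.
Stream payload after overhead: 12884.9 / 1.10 = 11713.5 Mb.
17 min = 1020 s
Total bitrate budget: 11713.5 Mb / 1020 s = 11.484 Mbps.
Audio total: 160 + 160 = 320 kbps = 0.320 Mbps.
Video: 11.484 − 0.320 = 11.164 Mbps.

11.16 Mbps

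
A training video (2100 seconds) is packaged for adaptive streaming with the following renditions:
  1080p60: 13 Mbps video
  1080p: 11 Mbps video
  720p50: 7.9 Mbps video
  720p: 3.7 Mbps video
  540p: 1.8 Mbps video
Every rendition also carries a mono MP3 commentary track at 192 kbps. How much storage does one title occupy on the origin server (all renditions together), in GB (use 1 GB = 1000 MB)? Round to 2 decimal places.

10.07 GB

Audio: 192 kbps = 0.192 Mbps.
Sum of rendition bitrates: (13+0.192) + (11+0.192) + (7.9+0.192) + (3.7+0.192) + (1.8+0.192) = 38.360 Mbps.
× 2100 s = 80,556 Mb = 10,070 MB = 10.07 GB.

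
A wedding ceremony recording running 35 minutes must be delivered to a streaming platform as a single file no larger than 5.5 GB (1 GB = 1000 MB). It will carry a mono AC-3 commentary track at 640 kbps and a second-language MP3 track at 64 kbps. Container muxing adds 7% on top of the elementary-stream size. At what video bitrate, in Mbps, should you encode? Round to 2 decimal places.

18.88 Mbps

Budget: 5.5 GB = 44000.0 Mb.
Stream payload after overhead: 44000.0 / 1.07 = 41121.5 Mb.
35 min = 2100 s
Total bitrate budget: 41121.5 Mb / 2100 s = 19.582 Mbps.
Audio total: 640 + 64 = 704 kbps = 0.704 Mbps.
Video: 19.582 − 0.704 = 18.878 Mbps.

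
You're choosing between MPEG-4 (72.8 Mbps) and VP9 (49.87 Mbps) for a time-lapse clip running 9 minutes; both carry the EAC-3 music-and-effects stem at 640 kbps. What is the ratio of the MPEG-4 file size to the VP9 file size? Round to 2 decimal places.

1.45

9 min = 540 s
Audio: 640 kbps = 0.640 Mbps.
MPEG-4: 73.440 Mbps × 540 s = 39657.6 Mb = 4.957 GB.
VP9: 50.510 Mbps × 540 s = 27275.4 Mb = 3.409 GB.
Ratio: 4.957 / 3.409 = 1.454.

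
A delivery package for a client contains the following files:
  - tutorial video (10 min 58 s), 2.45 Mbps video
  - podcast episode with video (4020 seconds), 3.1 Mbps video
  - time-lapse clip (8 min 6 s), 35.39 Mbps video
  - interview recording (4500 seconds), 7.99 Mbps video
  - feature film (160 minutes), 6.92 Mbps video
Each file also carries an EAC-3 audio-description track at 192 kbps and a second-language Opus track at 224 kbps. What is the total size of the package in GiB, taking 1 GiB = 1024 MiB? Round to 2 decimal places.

Audio total: 192 + 224 = 416 kbps = 0.416 Mbps.
tutorial video: 2.866 Mbps × 658 s = 1885.8 Mb
podcast episode with video: 3.516 Mbps × 4020 s = 14134.3 Mb
time-lapse clip: 35.806 Mbps × 486 s = 17401.7 Mb
interview recording: 8.406 Mbps × 4500 s = 37827.0 Mb
feature film: 7.336 Mbps × 9600 s = 70425.6 Mb
Total: 141674.5 Mb = 17709.3 MB.
= 16.49 GiB.

16.49 GiB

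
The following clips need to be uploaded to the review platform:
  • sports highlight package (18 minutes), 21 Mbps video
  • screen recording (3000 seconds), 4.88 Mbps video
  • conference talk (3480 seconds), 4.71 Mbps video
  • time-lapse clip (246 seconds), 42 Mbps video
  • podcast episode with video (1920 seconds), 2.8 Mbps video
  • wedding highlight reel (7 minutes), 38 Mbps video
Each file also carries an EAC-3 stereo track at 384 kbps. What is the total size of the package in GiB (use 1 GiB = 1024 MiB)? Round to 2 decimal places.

10.39 GiB

Audio: 384 kbps = 0.384 Mbps.
sports highlight package: 21.384 Mbps × 1080 s = 23094.7 Mb
screen recording: 5.264 Mbps × 3000 s = 15792.0 Mb
conference talk: 5.094 Mbps × 3480 s = 17727.1 Mb
time-lapse clip: 42.384 Mbps × 246 s = 10426.5 Mb
podcast episode with video: 3.184 Mbps × 1920 s = 6113.3 Mb
wedding highlight reel: 38.384 Mbps × 420 s = 16121.3 Mb
Total: 89274.9 Mb = 11159.4 MB.
= 10.39 GiB.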